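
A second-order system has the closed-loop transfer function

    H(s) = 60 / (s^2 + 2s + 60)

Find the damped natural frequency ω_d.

ω_d ≈ 7.681 rad/s

Comparing s^2 + 2s + 60 to s^2 + 2ζωₙs + ωₙ²: ωₙ = √60 ≈ 7.746 rad/s and ζ = 2/(2·√60) ≈ 0.1291.
ζωₙ = 2/2 = 1, so ω_d = ωₙ√(1−ζ²) = √(ωₙ² − (ζωₙ)²) = √(60 − 1²) = √59 ≈ 7.681 rad/s.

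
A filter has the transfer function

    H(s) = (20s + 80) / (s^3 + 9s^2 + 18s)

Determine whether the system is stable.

marginally stable

The denominator s^3 + 9s^2 + 18s factors as s(s + 6)(s + 3), giving poles at s = 0, -6, -3.
Since the simple pole(s) at s = 0 lie on the jω-axis with none in the right half-plane, the system is marginally stable.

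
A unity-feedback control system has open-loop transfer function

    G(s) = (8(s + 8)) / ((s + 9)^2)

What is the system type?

The denominator has no factor of s at the origin — no free integrator — so this is a Type 0 system.

Type 0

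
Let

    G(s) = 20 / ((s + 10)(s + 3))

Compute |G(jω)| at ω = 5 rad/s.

|G(j5)| ≈ 0.3068

Substitute s = j5: numerator = 20, denominator = 5 + j65.
|G(j5)| = |20| / |5 + j65| = 20 / 65.192 ≈ 0.3068.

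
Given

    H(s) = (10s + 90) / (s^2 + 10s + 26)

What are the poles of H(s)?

s = -5 + j, -5 - j

The poles are the roots of the denominator s^2 + 10s + 26 = 0.
Using the quadratic formula: s = (-10 ± √(-4))/2 = -5 ± 1j.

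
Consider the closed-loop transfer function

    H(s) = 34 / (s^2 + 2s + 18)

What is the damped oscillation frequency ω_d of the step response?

Comparing s^2 + 2s + 18 to s^2 + 2ζωₙs + ωₙ²: ωₙ = √18 ≈ 4.243 rad/s and ζ = 2/(2·√18) ≈ 0.2357.
ζωₙ = 2/2 = 1, so ω_d = ωₙ√(1−ζ²) = √(ωₙ² − (ζωₙ)²) = √(18 − 1²) = √17 ≈ 4.123 rad/s.

ω_d ≈ 4.123 rad/s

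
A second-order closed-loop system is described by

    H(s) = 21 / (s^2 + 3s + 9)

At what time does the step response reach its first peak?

t_p ≈ 1.209 s

Comparing s^2 + 3s + 9 to s^2 + 2ζωₙs + ωₙ²: ωₙ = 3 rad/s and ζ = 3/(2·3) = 0.5.
ζωₙ = 3/2 = 1.5, so ω_d = ωₙ√(1−ζ²) = √(ωₙ² − (ζωₙ)²) = √(9 − 1.5²) = √6.75 ≈ 2.598 rad/s.
t_p = π/ω_d = π/2.598 ≈ 1.209 s.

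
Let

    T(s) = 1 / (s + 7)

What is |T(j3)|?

|T(j3)| ≈ 0.1313

Substitute s = j3: numerator = 1, denominator = 7 + j3.
|T(j3)| = |1| / |7 + j3| = 1 / 7.6158 ≈ 0.1313.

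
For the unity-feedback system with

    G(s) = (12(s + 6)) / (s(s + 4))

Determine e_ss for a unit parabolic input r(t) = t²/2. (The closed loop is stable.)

e_ss = ∞

G(s) has one pole at the origin.
This is a Type 1 system; Ka = lim_{s→0} s^2·G(s) = 0, so the steady-state error for a parabola input is infinite.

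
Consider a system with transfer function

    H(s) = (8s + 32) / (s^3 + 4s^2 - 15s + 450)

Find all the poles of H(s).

s = 3 + 6j, 3 - 6j, -10

The poles are the roots of the denominator s^3 + 4s^2 - 15s + 450 = 0.
Trying s = -10: the polynomial evaluates to 0, so (s + 10) is a factor.
Dividing out leaves s^2 - 6s + 45 = 0.
The quadratic formula then gives s = 3 ± 6j.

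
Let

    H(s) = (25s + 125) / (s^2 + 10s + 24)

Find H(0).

Set s = 0: H(0) = (125) / (24) = 125/24.

H(0) = 125/24 ≈ 5.208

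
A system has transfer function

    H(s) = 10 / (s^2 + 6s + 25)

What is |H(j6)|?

|H(j6)| ≈ 0.2657

Substitute s = j6: numerator = 10, denominator = -11 + j36.
|H(j6)| = |10| / |-11 + j36| = 10 / 37.643 ≈ 0.2657.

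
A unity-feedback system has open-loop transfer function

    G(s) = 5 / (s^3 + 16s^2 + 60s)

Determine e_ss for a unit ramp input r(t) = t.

G(s) has one pole at the origin.
This is a Type 1 system. Kv = lim_{s→0} s·G(s) = 5/60 = 1/12.
e_ss = 1/Kv = 1/(1/12) = 12.

e_ss = 12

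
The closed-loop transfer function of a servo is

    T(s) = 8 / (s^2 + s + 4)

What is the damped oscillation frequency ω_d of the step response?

ω_d ≈ 1.936 rad/s

Comparing s^2 + s + 4 to s^2 + 2ζωₙs + ωₙ²: ωₙ = 2 rad/s and ζ = 1/(2·2) = 0.25.
ζωₙ = 1/2 = 0.5, so ω_d = ωₙ√(1−ζ²) = √(ωₙ² − (ζωₙ)²) = √(4 − 0.5²) = √3.75 ≈ 1.936 rad/s.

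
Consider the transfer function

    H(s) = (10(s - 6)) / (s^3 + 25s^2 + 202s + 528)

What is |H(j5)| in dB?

Substitute s = j5: numerator = -60 + j50, denominator = -97 + j885.
|H(j5)| = |-60 + j50| / |-97 + j885| = 78.102 / 890.30 ≈ 0.08773.
In decibels: 20·log₁₀(0.08773) ≈ -21.1 dB.

|H(j5)|_dB ≈ -21.1 dB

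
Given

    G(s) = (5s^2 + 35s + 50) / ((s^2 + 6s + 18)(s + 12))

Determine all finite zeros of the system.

Set the numerator to zero: 5s^2 + 35s + 50 = 0, i.e. 5·(s^2 + 7s + 10) = 0.
Factoring: (s + 5)(s + 2) = 0.

s = -5, -2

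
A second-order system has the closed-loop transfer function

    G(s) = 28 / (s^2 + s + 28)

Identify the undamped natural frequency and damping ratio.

Compare the denominator to the standard form s^2 + 2ζωₙs + ωₙ².
ωₙ² = 28, so ωₙ = √28 ≈ 5.292 rad/s.
2ζωₙ = 1, so ζ = 1/(2·√28) ≈ 0.09449.

ωₙ ≈ 5.292 rad/s, ζ ≈ 0.09449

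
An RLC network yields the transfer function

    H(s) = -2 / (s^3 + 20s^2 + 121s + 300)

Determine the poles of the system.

The poles are the roots of the denominator s^3 + 20s^2 + 121s + 300 = 0.
Trying s = -12: the polynomial evaluates to 0, so (s + 12) is a factor.
Dividing out leaves s^2 + 8s + 25 = 0.
The quadratic formula then gives s = -4 ± 3j.

s = -12, -4 ± 3j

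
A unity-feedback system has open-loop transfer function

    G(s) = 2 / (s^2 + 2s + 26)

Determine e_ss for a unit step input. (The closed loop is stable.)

e_ss = 0.9286

G(s) has no poles at the origin.
This is a Type 0 system. Kp = lim_{s→0} G(s) = 2/26 = 1/13.
e_ss = 1/(1 + Kp) = 1/(1 + 1/13) = 13/14 ≈ 0.9286.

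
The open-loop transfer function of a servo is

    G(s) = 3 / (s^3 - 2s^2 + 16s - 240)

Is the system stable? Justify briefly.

The denominator s^3 - 2s^2 + 16s - 240 factors as (s - 6)(s^2 + 4s + 40), giving poles at s = 6, -2 + 6j, -2 - 6j.
Since the pole(s) at s = 6 lie in the right half-plane, the system is unstable.

unstable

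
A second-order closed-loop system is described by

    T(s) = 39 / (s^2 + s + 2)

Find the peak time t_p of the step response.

Comparing s^2 + s + 2 to s^2 + 2ζωₙs + ωₙ²: ωₙ = √2 ≈ 1.414 rad/s and ζ = 1/(2·√2) ≈ 0.3536.
ζωₙ = 1/2 = 0.5, so ω_d = ωₙ√(1−ζ²) = √(ωₙ² − (ζωₙ)²) = √(2 − 0.5²) = √1.75 ≈ 1.323 rad/s.
t_p = π/ω_d = π/1.323 ≈ 2.375 s.

t_p ≈ 2.375 s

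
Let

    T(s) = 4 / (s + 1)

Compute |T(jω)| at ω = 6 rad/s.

|T(j6)| ≈ 0.6576

Substitute s = j6: numerator = 4, denominator = 1 + j6.
|T(j6)| = |4| / |1 + j6| = 4 / 6.0828 ≈ 0.6576.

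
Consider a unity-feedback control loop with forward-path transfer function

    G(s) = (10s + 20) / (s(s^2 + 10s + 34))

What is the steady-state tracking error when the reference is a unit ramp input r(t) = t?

e_ss = 1.700

G(s) has one pole at the origin.
This is a Type 1 system. Kv = lim_{s→0} s·G(s) = 20/34 = 10/17.
e_ss = 1/Kv = 1/(10/17) = 17/10 ≈ 1.700.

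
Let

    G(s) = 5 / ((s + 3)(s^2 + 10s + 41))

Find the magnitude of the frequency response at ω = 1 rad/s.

Substitute s = j1: numerator = 5, denominator = 110 + j70.
|G(j1)| = |5| / |110 + j70| = 5 / 130.38 ≈ 0.03835.

|G(j1)| ≈ 0.03835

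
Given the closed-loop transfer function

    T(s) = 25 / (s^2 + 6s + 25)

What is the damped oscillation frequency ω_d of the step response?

ω_d = 4 rad/s

Comparing s^2 + 6s + 25 to s^2 + 2ζωₙs + ωₙ²: ωₙ = 5 rad/s and ζ = 6/(2·5) = 0.6.
ζωₙ = 6/2 = 3, so ω_d = ωₙ√(1−ζ²) = √(ωₙ² − (ζωₙ)²) = √(25 − 3²) = √16 = 4 rad/s.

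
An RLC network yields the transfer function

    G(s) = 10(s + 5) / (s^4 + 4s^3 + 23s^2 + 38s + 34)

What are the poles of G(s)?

The poles are the roots of the denominator s^4 + 4s^3 + 23s^2 + 38s + 34 = 0.
No real roots exist; factor into two real quadratics: (s^2 + 2s + 2)(s^2 + 2s + 17) = 0.
Each quadratic gives a conjugate pair via the quadratic formula.

s = -1 ± j, -1 ± 4j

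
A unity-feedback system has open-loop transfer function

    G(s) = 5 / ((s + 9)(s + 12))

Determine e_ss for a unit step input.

G(s) has no poles at the origin.
This is a Type 0 system. Kp = lim_{s→0} G(s) = 5/108.
e_ss = 1/(1 + Kp) = 1/(1 + 5/108) = 108/113 ≈ 0.9558.

e_ss = 0.9558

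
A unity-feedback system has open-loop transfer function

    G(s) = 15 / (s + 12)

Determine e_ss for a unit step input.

e_ss = 0.4444

G(s) has no poles at the origin.
This is a Type 0 system. Kp = lim_{s→0} G(s) = 15/12 = 5/4.
e_ss = 1/(1 + Kp) = 1/(1 + 5/4) = 4/9 ≈ 0.4444.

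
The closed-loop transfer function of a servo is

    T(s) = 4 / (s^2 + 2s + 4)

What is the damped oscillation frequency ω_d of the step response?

Comparing s^2 + 2s + 4 to s^2 + 2ζωₙs + ωₙ²: ωₙ = 2 rad/s and ζ = 2/(2·2) = 0.5.
ζωₙ = 2/2 = 1, so ω_d = ωₙ√(1−ζ²) = √(ωₙ² − (ζωₙ)²) = √(4 − 1²) = √3 ≈ 1.732 rad/s.

ω_d ≈ 1.732 rad/s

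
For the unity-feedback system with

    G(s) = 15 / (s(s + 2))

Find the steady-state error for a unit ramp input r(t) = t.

e_ss = 0.1333

G(s) has one pole at the origin.
This is a Type 1 system. Kv = lim_{s→0} s·G(s) = 15/2.
e_ss = 1/Kv = 1/(15/2) = 2/15 ≈ 0.1333.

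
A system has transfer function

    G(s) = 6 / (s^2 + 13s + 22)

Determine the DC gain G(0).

G(0) = 3/11 ≈ 0.2727

Set s = 0: G(0) = (6) / (22) = 3/11.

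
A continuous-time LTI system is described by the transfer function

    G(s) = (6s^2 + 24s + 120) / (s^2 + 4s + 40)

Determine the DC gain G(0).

G(0) = 3

Set s = 0: G(0) = (120) / (40) = 3.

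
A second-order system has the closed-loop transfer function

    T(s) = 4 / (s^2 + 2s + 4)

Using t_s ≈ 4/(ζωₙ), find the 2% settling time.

t_s ≈ 4 s

Comparing s^2 + 2s + 4 to s^2 + 2ζωₙs + ωₙ²: ωₙ = 2 rad/s and ζ = 2/(2·2) = 0.5.
ζωₙ = 2/2 = 1, so t_s ≈ 4/(ζωₙ) = 4/1 = 4 s.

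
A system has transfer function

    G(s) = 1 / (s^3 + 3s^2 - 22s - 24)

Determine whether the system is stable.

unstable

The denominator s^3 + 3s^2 - 22s - 24 factors as (s + 6)(s - 4)(s + 1), giving poles at s = -6, 4, -1.
Since the pole(s) at s = 4 lie in the right half-plane, the system is unstable.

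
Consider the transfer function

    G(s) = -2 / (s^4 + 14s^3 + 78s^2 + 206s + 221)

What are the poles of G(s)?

The poles are the roots of the denominator s^4 + 14s^3 + 78s^2 + 206s + 221 = 0.
No real roots exist; factor into two real quadratics: (s^2 + 6s + 13)(s^2 + 8s + 17) = 0.
Each quadratic gives a conjugate pair via the quadratic formula.

s = -3 + 2j, -3 - 2j, -4 + j, -4 - j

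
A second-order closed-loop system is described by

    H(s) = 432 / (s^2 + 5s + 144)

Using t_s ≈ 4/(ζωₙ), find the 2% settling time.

t_s ≈ 1.600 s

Comparing s^2 + 5s + 144 to s^2 + 2ζωₙs + ωₙ²: ωₙ = 12 rad/s and ζ = 5/(2·12) ≈ 0.2083.
ζωₙ = 5/2 = 2.5, so t_s ≈ 4/(ζωₙ) = 4/2.5 = 1.600 s.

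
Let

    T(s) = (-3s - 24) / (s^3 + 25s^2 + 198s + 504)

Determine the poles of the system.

s = -6, -12, -7

The poles are the roots of the denominator s^3 + 25s^2 + 198s + 504 = 0.
Trying s = -6: the polynomial evaluates to 0, so (s + 6) is a factor.
Dividing out leaves s^2 + 19s + 84 = 0.
Factoring the quadratic: (s + 12)(s + 7) = 0.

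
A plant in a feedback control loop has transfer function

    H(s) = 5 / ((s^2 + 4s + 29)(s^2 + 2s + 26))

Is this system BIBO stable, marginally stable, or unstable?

The poles can be read from the denominator factors: s = -2 + 5j, -2 - 5j, -1 + 5j, -1 - 5j.
Since all poles lie strictly in the left half-plane, the system is stable.

stable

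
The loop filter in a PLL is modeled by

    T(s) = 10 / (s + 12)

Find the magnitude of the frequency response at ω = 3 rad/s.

|T(j3)| ≈ 0.8085

Substitute s = j3: numerator = 10, denominator = 12 + j3.
|T(j3)| = |10| / |12 + j3| = 10 / 12.369 ≈ 0.8085.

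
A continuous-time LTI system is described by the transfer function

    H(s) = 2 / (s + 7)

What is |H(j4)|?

Substitute s = j4: numerator = 2, denominator = 7 + j4.
|H(j4)| = |2| / |7 + j4| = 2 / 8.0623 ≈ 0.2481.

|H(j4)| ≈ 0.2481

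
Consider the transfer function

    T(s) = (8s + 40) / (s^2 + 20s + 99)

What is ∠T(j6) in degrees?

∠T(j6) ≈ -12.11°

At s = j6: numerator = 40 + j48, denominator = 63 + j120.
∠T = ∠num − ∠den = 50.194° − (62.301°) = -12.11°.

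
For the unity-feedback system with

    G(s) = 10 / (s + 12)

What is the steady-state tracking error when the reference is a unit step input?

e_ss = 0.5455

G(s) has no poles at the origin.
This is a Type 0 system. Kp = lim_{s→0} G(s) = 10/12 = 5/6.
e_ss = 1/(1 + Kp) = 1/(1 + 5/6) = 6/11 ≈ 0.5455.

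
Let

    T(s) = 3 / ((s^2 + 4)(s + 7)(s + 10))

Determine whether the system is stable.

marginally stable

The poles can be read from the denominator factors: s = 2j, -2j, -7, -10.
Since the simple pole(s) at s = 2j, -2j lie on the jω-axis with none in the right half-plane, the system is marginally stable.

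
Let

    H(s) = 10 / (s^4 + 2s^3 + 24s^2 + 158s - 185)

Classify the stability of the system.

unstable

The denominator s^4 + 2s^3 + 24s^2 + 158s - 185 factors as (s^2 - 2s + 37)(s - 1)(s + 5), giving poles at s = 1 ± 6j, 1, -5.
Since the pole(s) at s = 1 ± 6j, 1 lie in the right half-plane, the system is unstable.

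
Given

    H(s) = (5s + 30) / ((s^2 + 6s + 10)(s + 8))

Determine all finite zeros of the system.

Set the numerator to zero: 5s + 30 = 0, i.e. 5·(s + 6) = 0.
So s = -6.

s = -6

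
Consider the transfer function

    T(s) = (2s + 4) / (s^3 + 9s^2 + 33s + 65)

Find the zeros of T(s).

Set the numerator to zero: 2s + 4 = 0, i.e. 2·(s + 2) = 0.
So s = -2.

s = -2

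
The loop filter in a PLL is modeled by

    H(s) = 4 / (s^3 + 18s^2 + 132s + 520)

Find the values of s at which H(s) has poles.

The poles are the roots of the denominator s^3 + 18s^2 + 132s + 520 = 0.
Trying s = -10: the polynomial evaluates to 0, so (s + 10) is a factor.
Dividing out leaves s^2 + 8s + 52 = 0.
The quadratic formula then gives s = -4 ± 6j.

s = -4 ± 6j, -10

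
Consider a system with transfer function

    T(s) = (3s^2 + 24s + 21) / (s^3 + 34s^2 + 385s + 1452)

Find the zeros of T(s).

s = -7, -1

Set the numerator to zero: 3s^2 + 24s + 21 = 0, i.e. 3·(s^2 + 8s + 7) = 0.
Factoring: (s + 7)(s + 1) = 0.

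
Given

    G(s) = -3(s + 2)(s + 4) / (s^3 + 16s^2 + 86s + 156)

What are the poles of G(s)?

The poles are the roots of the denominator s^3 + 16s^2 + 86s + 156 = 0.
Trying s = -6: the polynomial evaluates to 0, so (s + 6) is a factor.
Dividing out leaves s^2 + 10s + 26 = 0.
The quadratic formula then gives s = -5 ± 1j.

s = -5 ± j, -6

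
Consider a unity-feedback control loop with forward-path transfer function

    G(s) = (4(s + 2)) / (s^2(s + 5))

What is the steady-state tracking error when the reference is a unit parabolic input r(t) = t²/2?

e_ss = 0.6250

G(s) has 2 poles at the origin.
This is a Type 2 system. Ka = lim_{s→0} s^2·G(s) = 8/5.
e_ss = 1/Ka = 1/(8/5) = 5/8 ≈ 0.6250.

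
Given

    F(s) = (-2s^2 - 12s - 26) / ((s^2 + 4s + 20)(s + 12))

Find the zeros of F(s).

s = -3 ± 2j

Set the numerator to zero: -2s^2 - 12s - 26 = 0, i.e. -2·(s^2 + 6s + 13) = 0.
Factoring: (s^2 + 6s + 13) = 0.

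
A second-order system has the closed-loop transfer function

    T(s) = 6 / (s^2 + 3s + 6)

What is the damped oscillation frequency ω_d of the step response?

ω_d ≈ 1.936 rad/s

Comparing s^2 + 3s + 6 to s^2 + 2ζωₙs + ωₙ²: ωₙ = √6 ≈ 2.449 rad/s and ζ = 3/(2·√6) ≈ 0.6124.
ζωₙ = 3/2 = 1.5, so ω_d = ωₙ√(1−ζ²) = √(ωₙ² − (ζωₙ)²) = √(6 − 1.5²) = √3.75 ≈ 1.936 rad/s.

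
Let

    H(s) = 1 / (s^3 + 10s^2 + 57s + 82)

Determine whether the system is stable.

stable

The denominator s^3 + 10s^2 + 57s + 82 factors as (s^2 + 8s + 41)(s + 2), giving poles at s = -4 ± 5j, -2.
Since all poles lie strictly in the left half-plane, the system is stable.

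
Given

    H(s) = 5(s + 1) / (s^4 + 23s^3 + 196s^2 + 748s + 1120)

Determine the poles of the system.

s = -4 + 2j, -4 - 2j, -7, -8

The poles are the roots of the denominator s^4 + 23s^3 + 196s^2 + 748s + 1120 = 0.
Trying s = -7: the polynomial evaluates to 0, so (s + 7) is a factor.
Dividing out leaves s^3 + 16s^2 + 84s + 160 = 0.
This factors further as (s^2 + 8s + 20)(s + 8) = 0.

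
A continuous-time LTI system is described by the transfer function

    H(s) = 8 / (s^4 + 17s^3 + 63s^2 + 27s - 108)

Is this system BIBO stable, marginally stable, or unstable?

unstable

The denominator s^4 + 17s^3 + 63s^2 + 27s - 108 factors as (s + 3)^2(s - 1)(s + 12), giving poles at s = -3, -3, 1, -12.
Since the pole(s) at s = 1 lie in the right half-plane, the system is unstable.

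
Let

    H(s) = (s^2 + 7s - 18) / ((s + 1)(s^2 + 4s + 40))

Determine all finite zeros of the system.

Set the numerator to zero: s^2 + 7s - 18 = 0.
Factoring: (s - 2)(s + 9) = 0.

s = 2, -9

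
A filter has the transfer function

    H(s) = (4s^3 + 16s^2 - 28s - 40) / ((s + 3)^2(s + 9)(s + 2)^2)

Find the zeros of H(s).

Set the numerator to zero: 4s^3 + 16s^2 - 28s - 40 = 0, i.e. 4·(s^3 + 4s^2 - 7s - 10) = 0.
Factoring: (s - 2)(s + 5)(s + 1) = 0.

s = 2, -5, -1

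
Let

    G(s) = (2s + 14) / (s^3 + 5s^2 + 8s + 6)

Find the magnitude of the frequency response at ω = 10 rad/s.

|G(j10)| ≈ 0.02338

Substitute s = j10: numerator = 14 + j20, denominator = -494 - j920.
|G(j10)| = |14 + j20| / |-494 - j920| = 24.413 / 1044.2 ≈ 0.02338.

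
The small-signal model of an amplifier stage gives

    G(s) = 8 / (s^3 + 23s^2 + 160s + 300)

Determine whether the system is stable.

The denominator s^3 + 23s^2 + 160s + 300 factors as (s + 3)(s + 10)^2, giving poles at s = -3, -10, -10.
Since all poles lie strictly in the left half-plane, the system is stable.

stable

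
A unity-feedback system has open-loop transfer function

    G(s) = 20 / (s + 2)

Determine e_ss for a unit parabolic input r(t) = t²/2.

G(s) has no poles at the origin.
This is a Type 0 system; Ka = lim_{s→0} s^2·G(s) = 0, so the steady-state error for a parabola input is infinite.

e_ss = ∞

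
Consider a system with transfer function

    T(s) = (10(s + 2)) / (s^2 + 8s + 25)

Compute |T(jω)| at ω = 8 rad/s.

Substitute s = j8: numerator = 20 + j80, denominator = -39 + j64.
|T(j8)| = |20 + j80| / |-39 + j64| = 82.462 / 74.947 ≈ 1.100.

|T(j8)| ≈ 1.100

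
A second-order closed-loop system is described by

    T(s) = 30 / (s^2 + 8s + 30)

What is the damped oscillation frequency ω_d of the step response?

ω_d ≈ 3.742 rad/s

Comparing s^2 + 8s + 30 to s^2 + 2ζωₙs + ωₙ²: ωₙ = √30 ≈ 5.477 rad/s and ζ = 8/(2·√30) ≈ 0.7303.
ζωₙ = 8/2 = 4, so ω_d = ωₙ√(1−ζ²) = √(ωₙ² − (ζωₙ)²) = √(30 − 4²) = √14 ≈ 3.742 rad/s.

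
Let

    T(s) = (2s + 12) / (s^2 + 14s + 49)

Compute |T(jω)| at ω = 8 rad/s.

Substitute s = j8: numerator = 12 + j16, denominator = -15 + j112.
|T(j8)| = |12 + j16| / |-15 + j112| = 20 / 113 ≈ 0.1770.

|T(j8)| ≈ 0.1770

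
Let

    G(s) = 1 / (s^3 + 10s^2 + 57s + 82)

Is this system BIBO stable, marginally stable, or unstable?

The denominator s^3 + 10s^2 + 57s + 82 factors as (s^2 + 8s + 41)(s + 2), giving poles at s = -4 ± 5j, -2.
Since all poles lie strictly in the left half-plane, the system is stable.

stable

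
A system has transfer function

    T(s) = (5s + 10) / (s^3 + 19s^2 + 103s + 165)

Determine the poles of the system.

The poles are the roots of the denominator s^3 + 19s^2 + 103s + 165 = 0.
Trying s = -11: the polynomial evaluates to 0, so (s + 11) is a factor.
Dividing out leaves s^2 + 8s + 15 = 0.
Factoring the quadratic: (s + 5)(s + 3) = 0.

s = -11, -5, -3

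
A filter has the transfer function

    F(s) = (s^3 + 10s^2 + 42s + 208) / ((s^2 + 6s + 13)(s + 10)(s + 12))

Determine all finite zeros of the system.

s = -1 + 5j, -1 - 5j, -8

Set the numerator to zero: s^3 + 10s^2 + 42s + 208 = 0.
Factoring: (s^2 + 2s + 26)(s + 8) = 0.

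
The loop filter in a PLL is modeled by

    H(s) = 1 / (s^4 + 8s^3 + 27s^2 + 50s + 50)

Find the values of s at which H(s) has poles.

The poles are the roots of the denominator s^4 + 8s^3 + 27s^2 + 50s + 50 = 0.
No real roots exist; factor into two real quadratics: (s^2 + 2s + 5)(s^2 + 6s + 10) = 0.
Each quadratic gives a conjugate pair via the quadratic formula.

s = -1 + 2j, -1 - 2j, -3 + j, -3 - j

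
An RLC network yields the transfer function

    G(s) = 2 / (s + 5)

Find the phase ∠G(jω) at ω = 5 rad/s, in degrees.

At s = j5: numerator = 2, denominator = 5 + j5.
∠G = ∠num − ∠den = 0° − (45°) = -45°.

∠G(j5) ≈ -45°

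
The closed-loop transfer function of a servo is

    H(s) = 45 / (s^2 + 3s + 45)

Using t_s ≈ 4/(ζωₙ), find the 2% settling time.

Comparing s^2 + 3s + 45 to s^2 + 2ζωₙs + ωₙ²: ωₙ = √45 ≈ 6.708 rad/s and ζ = 3/(2·√45) ≈ 0.2236.
ζωₙ = 3/2 = 1.5, so t_s ≈ 4/(ζωₙ) = 4/1.5 ≈ 2.667 s.

t_s ≈ 2.667 s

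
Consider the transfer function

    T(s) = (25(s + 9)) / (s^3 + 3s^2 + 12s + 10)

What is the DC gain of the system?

Set s = 0: T(0) = (225) / (10) = 45/2.

T(0) = 45/2 ≈ 22.50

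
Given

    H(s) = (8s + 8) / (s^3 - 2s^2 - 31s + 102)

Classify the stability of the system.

unstable

The denominator s^3 - 2s^2 - 31s + 102 factors as (s + 6)(s^2 - 8s + 17), giving poles at s = -6, 4 + j, 4 - j.
Since the pole(s) at s = 4 + j, 4 - j lie in the right half-plane, the system is unstable.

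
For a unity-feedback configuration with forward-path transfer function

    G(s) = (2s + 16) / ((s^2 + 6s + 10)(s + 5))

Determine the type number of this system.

The denominator has no factor of s at the origin — no free integrator — so this is a Type 0 system.

Type 0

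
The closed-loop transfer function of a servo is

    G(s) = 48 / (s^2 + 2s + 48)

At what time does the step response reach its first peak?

Comparing s^2 + 2s + 48 to s^2 + 2ζωₙs + ωₙ²: ωₙ = √48 ≈ 6.928 rad/s and ζ = 2/(2·√48) ≈ 0.1443.
ζωₙ = 2/2 = 1, so ω_d = ωₙ√(1−ζ²) = √(ωₙ² − (ζωₙ)²) = √(48 − 1²) = √47 ≈ 6.856 rad/s.
t_p = π/ω_d = π/6.856 ≈ 0.4582 s.

t_p ≈ 0.4582 s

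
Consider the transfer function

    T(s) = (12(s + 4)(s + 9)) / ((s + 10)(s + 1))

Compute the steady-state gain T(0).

At s = 0 each factor (s + a) contributes a and each (s^2 + bs + c) contributes c.
T(0) = 12·(4) · (9) / ((10) · (1)) = 432/10 = 216/5.

T(0) = 216/5 ≈ 43.20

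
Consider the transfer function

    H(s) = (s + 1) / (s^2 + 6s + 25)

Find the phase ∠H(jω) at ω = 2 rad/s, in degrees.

∠H(j2) ≈ 33.69°

At s = j2: numerator = 1 + j2, denominator = 21 + j12.
∠H = ∠num − ∠den = 63.435° − (29.745°) = 33.69°.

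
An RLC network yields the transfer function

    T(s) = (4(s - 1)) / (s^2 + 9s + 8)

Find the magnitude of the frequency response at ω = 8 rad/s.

|T(j8)| ≈ 0.3536

Substitute s = j8: numerator = -4 + j32, denominator = -56 + j72.
|T(j8)| = |-4 + j32| / |-56 + j72| = 32.249 / 91.214 ≈ 0.3536.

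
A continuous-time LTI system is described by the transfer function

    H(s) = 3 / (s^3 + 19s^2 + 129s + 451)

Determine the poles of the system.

The poles are the roots of the denominator s^3 + 19s^2 + 129s + 451 = 0.
Trying s = -11: the polynomial evaluates to 0, so (s + 11) is a factor.
Dividing out leaves s^2 + 8s + 41 = 0.
The quadratic formula then gives s = -4 ± 5j.

s = -4 ± 5j, -11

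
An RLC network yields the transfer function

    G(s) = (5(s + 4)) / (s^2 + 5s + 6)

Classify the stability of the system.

The denominator s^2 + 5s + 6 factors as (s + 3)(s + 2), giving poles at s = -3, -2.
Since all poles lie strictly in the left half-plane, the system is stable.

stable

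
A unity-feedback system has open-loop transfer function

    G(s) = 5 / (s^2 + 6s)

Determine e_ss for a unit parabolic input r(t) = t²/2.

e_ss = ∞

G(s) has one pole at the origin.
This is a Type 1 system; Ka = lim_{s→0} s^2·G(s) = 0, so the steady-state error for a parabola input is infinite.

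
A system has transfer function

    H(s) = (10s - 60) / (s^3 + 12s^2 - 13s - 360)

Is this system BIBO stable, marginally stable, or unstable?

The denominator s^3 + 12s^2 - 13s - 360 factors as (s + 9)(s - 5)(s + 8), giving poles at s = -9, 5, -8.
Since the pole(s) at s = 5 lie in the right half-plane, the system is unstable.

unstable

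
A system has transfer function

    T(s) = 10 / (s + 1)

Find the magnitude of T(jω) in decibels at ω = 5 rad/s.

Substitute s = j5: numerator = 10, denominator = 1 + j5.
|T(j5)| = |10| / |1 + j5| = 10 / 5.0990 ≈ 1.961.
In decibels: 20·log₁₀(1.961) ≈ 5.85 dB.

|T(j5)|_dB ≈ 5.85 dB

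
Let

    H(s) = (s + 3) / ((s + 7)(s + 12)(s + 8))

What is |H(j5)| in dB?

|H(j5)|_dB ≈ -45.2 dB

Substitute s = j5: numerator = 3 + j5, denominator = -3 + j1055.
|H(j5)| = |3 + j5| / |-3 + j1055| = 5.8310 / 1055.0 ≈ 0.005527.
In decibels: 20·log₁₀(0.005527) ≈ -45.2 dB.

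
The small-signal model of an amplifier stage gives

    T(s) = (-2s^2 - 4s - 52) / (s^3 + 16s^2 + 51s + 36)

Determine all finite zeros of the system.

s = -1 + 5j, -1 - 5j

Set the numerator to zero: -2s^2 - 4s - 52 = 0, i.e. -2·(s^2 + 2s + 26) = 0.
Factoring: (s^2 + 2s + 26) = 0.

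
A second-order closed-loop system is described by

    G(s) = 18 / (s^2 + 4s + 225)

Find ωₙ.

Compare the denominator to the standard form s^2 + 2ζωₙs + ωₙ².
ωₙ² = 225, so ωₙ = 15 rad/s.

ωₙ = 15 rad/s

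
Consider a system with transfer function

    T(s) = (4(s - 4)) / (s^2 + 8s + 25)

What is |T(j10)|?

|T(j10)| ≈ 0.3929

Substitute s = j10: numerator = -16 + j40, denominator = -75 + j80.
|T(j10)| = |-16 + j40| / |-75 + j80| = 43.081 / 109.66 ≈ 0.3929.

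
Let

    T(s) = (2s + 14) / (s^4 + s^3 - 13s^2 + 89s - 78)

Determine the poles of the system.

The poles are the roots of the denominator s^4 + s^3 - 13s^2 + 89s - 78 = 0.
Trying s = -6: the polynomial evaluates to 0, so (s + 6) is a factor.
Dividing out leaves s^3 - 5s^2 + 17s - 13 = 0.
This factors further as (s^2 - 4s + 13)(s - 1) = 0.

s = 2 ± 3j, -6, 1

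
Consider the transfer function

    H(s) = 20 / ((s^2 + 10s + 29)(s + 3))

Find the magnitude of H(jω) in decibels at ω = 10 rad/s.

|H(j10)|_dB ≈ -36.1 dB

Substitute s = j10: numerator = 20, denominator = -1213 - j410.
|H(j10)| = |20| / |-1213 - j410| = 20 / 1280.4 ≈ 0.01562.
In decibels: 20·log₁₀(0.01562) ≈ -36.1 dB.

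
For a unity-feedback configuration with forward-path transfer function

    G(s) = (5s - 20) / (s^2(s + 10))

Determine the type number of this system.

Type 2

The denominator has 2 factors of s at the origin (free integrators), so this is a Type 2 system.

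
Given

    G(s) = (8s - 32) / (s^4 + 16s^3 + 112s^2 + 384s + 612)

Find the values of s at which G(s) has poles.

The poles are the roots of the denominator s^4 + 16s^3 + 112s^2 + 384s + 612 = 0.
No real roots exist; factor into two real quadratics: (s^2 + 10s + 34)(s^2 + 6s + 18) = 0.
Each quadratic gives a conjugate pair via the quadratic formula.

s = -5 ± 3j, -3 ± 3j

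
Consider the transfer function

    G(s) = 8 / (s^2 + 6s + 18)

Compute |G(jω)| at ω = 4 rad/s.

Substitute s = j4: numerator = 8, denominator = 2 + j24.
|G(j4)| = |8| / |2 + j24| = 8 / 24.083 ≈ 0.3322.

|G(j4)| ≈ 0.3322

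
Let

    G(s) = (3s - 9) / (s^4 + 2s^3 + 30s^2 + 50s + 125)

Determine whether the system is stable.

The denominator s^4 + 2s^3 + 30s^2 + 50s + 125 factors as (s^2 + 25)(s^2 + 2s + 5), giving poles at s = ±5j, -1 ± 2j.
Since the simple pole(s) at s = ±5j lie on the jω-axis with none in the right half-plane, the system is marginally stable.

marginally stable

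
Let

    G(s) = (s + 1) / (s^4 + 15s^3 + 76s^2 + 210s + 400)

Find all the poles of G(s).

The poles are the roots of the denominator s^4 + 15s^3 + 76s^2 + 210s + 400 = 0.
Trying s = -5: the polynomial evaluates to 0, so (s + 5) is a factor.
Dividing out leaves s^3 + 10s^2 + 26s + 80 = 0.
This factors further as (s^2 + 2s + 10)(s + 8) = 0.

s = -5, -1 ± 3j, -8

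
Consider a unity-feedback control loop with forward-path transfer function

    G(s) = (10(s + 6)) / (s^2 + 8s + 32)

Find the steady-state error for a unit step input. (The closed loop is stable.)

e_ss = 0.3478

G(s) has no poles at the origin.
This is a Type 0 system. Kp = lim_{s→0} G(s) = 60/32 = 15/8.
e_ss = 1/(1 + Kp) = 1/(1 + 15/8) = 8/23 ≈ 0.3478.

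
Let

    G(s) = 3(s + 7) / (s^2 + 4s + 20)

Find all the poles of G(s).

s = -2 + 4j, -2 - 4j

The poles are the roots of the denominator s^2 + 4s + 20 = 0.
Using the quadratic formula: s = (-4 ± √(-64))/2 = -2 ± 4j.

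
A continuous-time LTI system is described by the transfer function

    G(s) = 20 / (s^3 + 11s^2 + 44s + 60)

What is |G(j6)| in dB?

Substitute s = j6: numerator = 20, denominator = -336 + j48.
|G(j6)| = |20| / |-336 + j48| = 20 / 339.41 ≈ 0.05893.
In decibels: 20·log₁₀(0.05893) ≈ -24.6 dB.

|G(j6)|_dB ≈ -24.6 dB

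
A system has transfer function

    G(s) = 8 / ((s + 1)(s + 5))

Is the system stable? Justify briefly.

The poles can be read from the denominator factors: s = -1, -5.
Since all poles lie strictly in the left half-plane, the system is stable.

stable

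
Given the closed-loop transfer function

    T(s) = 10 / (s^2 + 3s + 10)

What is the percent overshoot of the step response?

%OS ≈ 18.4%

Comparing s^2 + 3s + 10 to s^2 + 2ζωₙs + ωₙ²: ωₙ = √10 ≈ 3.162 rad/s and ζ = 3/(2·√10) ≈ 0.4743.
%OS = 100·exp(−πζ/√(1−ζ²)) = 100·exp(−π·0.4743/√(1−0.4743²)) ≈ 18.4%.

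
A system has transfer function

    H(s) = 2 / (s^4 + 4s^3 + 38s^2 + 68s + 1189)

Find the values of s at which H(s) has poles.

s = 2 ± 5j, -4 ± 5j

The poles are the roots of the denominator s^4 + 4s^3 + 38s^2 + 68s + 1189 = 0.
No real roots exist; factor into two real quadratics: (s^2 - 4s + 29)(s^2 + 8s + 41) = 0.
Each quadratic gives a conjugate pair via the quadratic formula.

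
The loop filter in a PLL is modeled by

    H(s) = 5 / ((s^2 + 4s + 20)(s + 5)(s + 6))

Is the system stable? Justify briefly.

stable

The poles can be read from the denominator factors: s = -2 ± 4j, -5, -6.
Since all poles lie strictly in the left half-plane, the system is stable.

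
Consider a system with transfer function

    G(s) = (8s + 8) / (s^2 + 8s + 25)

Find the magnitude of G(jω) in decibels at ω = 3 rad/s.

|G(j3)|_dB ≈ -1.14 dB

Substitute s = j3: numerator = 8 + j24, denominator = 16 + j24.
|G(j3)| = |8 + j24| / |16 + j24| = 25.298 / 28.844 ≈ 0.8771.
In decibels: 20·log₁₀(0.8771) ≈ -1.14 dB.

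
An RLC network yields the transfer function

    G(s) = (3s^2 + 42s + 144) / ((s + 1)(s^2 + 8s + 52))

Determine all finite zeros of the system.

Set the numerator to zero: 3s^2 + 42s + 144 = 0, i.e. 3·(s^2 + 14s + 48) = 0.
Factoring: (s + 6)(s + 8) = 0.

s = -6, -8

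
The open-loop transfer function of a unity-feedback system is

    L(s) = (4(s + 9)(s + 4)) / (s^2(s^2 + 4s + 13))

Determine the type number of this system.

Type 2

The denominator has 2 factors of s at the origin (free integrators), so this is a Type 2 system.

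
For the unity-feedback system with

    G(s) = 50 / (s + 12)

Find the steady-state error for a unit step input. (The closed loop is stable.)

G(s) has no poles at the origin.
This is a Type 0 system. Kp = lim_{s→0} G(s) = 50/12 = 25/6.
e_ss = 1/(1 + Kp) = 1/(1 + 25/6) = 6/31 ≈ 0.1935.

e_ss = 0.1935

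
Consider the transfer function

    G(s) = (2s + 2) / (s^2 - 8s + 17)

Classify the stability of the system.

unstable

The poles can be read from the denominator factors: s = 4 ± j.
Since the pole(s) at s = 4 ± j lie in the right half-plane, the system is unstable.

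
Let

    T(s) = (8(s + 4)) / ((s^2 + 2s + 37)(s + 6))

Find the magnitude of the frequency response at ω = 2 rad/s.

|T(j2)| ≈ 0.1702

Substitute s = j2: numerator = 32 + j16, denominator = 190 + j90.
|T(j2)| = |32 + j16| / |190 + j90| = 35.777 / 210.24 ≈ 0.1702.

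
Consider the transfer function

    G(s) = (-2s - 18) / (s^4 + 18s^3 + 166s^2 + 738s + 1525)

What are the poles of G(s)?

The poles are the roots of the denominator s^4 + 18s^3 + 166s^2 + 738s + 1525 = 0.
No real roots exist; factor into two real quadratics: (s^2 + 8s + 25)(s^2 + 10s + 61) = 0.
Each quadratic gives a conjugate pair via the quadratic formula.

s = -4 + 3j, -4 - 3j, -5 + 6j, -5 - 6j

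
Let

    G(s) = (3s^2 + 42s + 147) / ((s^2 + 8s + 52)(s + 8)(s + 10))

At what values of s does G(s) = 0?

Set the numerator to zero: 3s^2 + 42s + 147 = 0, i.e. 3·(s^2 + 14s + 49) = 0.
Factoring: (s + 7)^2 = 0.

s = -7, -7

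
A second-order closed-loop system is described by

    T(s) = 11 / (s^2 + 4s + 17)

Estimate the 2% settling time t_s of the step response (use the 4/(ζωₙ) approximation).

t_s ≈ 2 s

Comparing s^2 + 4s + 17 to s^2 + 2ζωₙs + ωₙ²: ωₙ = √17 ≈ 4.123 rad/s and ζ = 4/(2·√17) ≈ 0.4851.
ζωₙ = 4/2 = 2, so t_s ≈ 4/(ζωₙ) = 4/2 = 2 s.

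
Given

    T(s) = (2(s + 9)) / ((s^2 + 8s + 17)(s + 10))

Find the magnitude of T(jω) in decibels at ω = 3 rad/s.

Substitute s = j3: numerator = 18 + j6, denominator = 8 + j264.
|T(j3)| = |18 + j6| / |8 + j264| = 18.974 / 264.12 ≈ 0.07184.
In decibels: 20·log₁₀(0.07184) ≈ -22.9 dB.

|T(j3)|_dB ≈ -22.9 dB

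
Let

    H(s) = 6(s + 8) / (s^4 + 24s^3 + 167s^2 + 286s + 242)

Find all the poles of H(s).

The poles are the roots of the denominator s^4 + 24s^3 + 167s^2 + 286s + 242 = 0.
Trying s = -11: the polynomial evaluates to 0, so (s + 11) is a factor.
Dividing out leaves s^3 + 13s^2 + 24s + 22 = 0.
This factors further as (s^2 + 2s + 2)(s + 11) = 0.

s = -1 + j, -1 - j, -11, -11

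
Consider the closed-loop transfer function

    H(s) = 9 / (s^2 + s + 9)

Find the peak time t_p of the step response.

Comparing s^2 + s + 9 to s^2 + 2ζωₙs + ωₙ²: ωₙ = 3 rad/s and ζ = 1/(2·3) ≈ 0.1667.
ζωₙ = 1/2 = 0.5, so ω_d = ωₙ√(1−ζ²) = √(ωₙ² − (ζωₙ)²) = √(9 − 0.5²) = √8.75 ≈ 2.958 rad/s.
t_p = π/ω_d = π/2.958 ≈ 1.062 s.

t_p ≈ 1.062 s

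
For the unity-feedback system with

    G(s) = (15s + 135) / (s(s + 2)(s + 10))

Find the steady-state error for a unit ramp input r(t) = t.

e_ss = 0.1481

G(s) has one pole at the origin.
This is a Type 1 system. Kv = lim_{s→0} s·G(s) = 135/20 = 27/4.
e_ss = 1/Kv = 1/(27/4) = 4/27 ≈ 0.1481.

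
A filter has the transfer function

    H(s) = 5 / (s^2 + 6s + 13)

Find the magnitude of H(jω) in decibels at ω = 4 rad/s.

Substitute s = j4: numerator = 5, denominator = -3 + j24.
|H(j4)| = |5| / |-3 + j24| = 5 / 24.187 ≈ 0.2067.
In decibels: 20·log₁₀(0.2067) ≈ -13.7 dB.

|H(j4)|_dB ≈ -13.7 dB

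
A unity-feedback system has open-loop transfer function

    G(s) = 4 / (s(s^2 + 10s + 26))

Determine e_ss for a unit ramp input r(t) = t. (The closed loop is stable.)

G(s) has one pole at the origin.
This is a Type 1 system. Kv = lim_{s→0} s·G(s) = 4/26 = 2/13.
e_ss = 1/Kv = 1/(2/13) = 13/2 ≈ 6.500.

e_ss = 6.500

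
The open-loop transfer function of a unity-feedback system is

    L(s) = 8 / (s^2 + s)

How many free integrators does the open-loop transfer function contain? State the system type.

Type 1

Factor s from the denominator: s^2 + s = s·(s + 1).
There is 1 pole at the origin, so the system is Type 1.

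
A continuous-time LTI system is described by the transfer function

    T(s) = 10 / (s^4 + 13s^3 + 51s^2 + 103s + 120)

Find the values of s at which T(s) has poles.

s = -1 ± 2j, -3, -8

The poles are the roots of the denominator s^4 + 13s^3 + 51s^2 + 103s + 120 = 0.
Trying s = -3: the polynomial evaluates to 0, so (s + 3) is a factor.
Dividing out leaves s^3 + 10s^2 + 21s + 40 = 0.
This factors further as (s^2 + 2s + 5)(s + 8) = 0.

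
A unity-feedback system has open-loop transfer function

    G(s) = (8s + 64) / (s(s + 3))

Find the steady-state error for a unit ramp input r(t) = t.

e_ss = 0.04688

G(s) has one pole at the origin.
This is a Type 1 system. Kv = lim_{s→0} s·G(s) = 64/3.
e_ss = 1/Kv = 1/(64/3) = 3/64 ≈ 0.04688.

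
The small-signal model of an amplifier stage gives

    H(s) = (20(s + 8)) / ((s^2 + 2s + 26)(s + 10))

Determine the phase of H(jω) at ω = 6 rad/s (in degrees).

∠H(j6) ≈ -123.9°

At s = j6: numerator = 160 + j120, denominator = -172 + j60.
∠H = ∠num − ∠den = 36.870° − (160.77°) = -123.9°.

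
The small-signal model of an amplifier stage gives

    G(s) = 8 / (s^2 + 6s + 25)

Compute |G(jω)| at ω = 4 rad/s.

Substitute s = j4: numerator = 8, denominator = 9 + j24.
|G(j4)| = |8| / |9 + j24| = 8 / 25.632 ≈ 0.3121.

|G(j4)| ≈ 0.3121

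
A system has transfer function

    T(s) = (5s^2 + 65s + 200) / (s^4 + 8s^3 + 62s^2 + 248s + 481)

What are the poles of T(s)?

s = -1 ± 6j, -3 ± 2j

The poles are the roots of the denominator s^4 + 8s^3 + 62s^2 + 248s + 481 = 0.
No real roots exist; factor into two real quadratics: (s^2 + 2s + 37)(s^2 + 6s + 13) = 0.
Each quadratic gives a conjugate pair via the quadratic formula.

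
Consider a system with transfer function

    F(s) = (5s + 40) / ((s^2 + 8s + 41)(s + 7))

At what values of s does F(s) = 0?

Set the numerator to zero: 5s + 40 = 0, i.e. 5·(s + 8) = 0.
So s = -8.

s = -8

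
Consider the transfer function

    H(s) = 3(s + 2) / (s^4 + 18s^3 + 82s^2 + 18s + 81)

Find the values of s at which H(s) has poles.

The poles are the roots of the denominator s^4 + 18s^3 + 82s^2 + 18s + 81 = 0.
Trying s = -9: the polynomial evaluates to 0, so (s + 9) is a factor.
Dividing out leaves s^3 + 9s^2 + s + 9 = 0.
This factors further as (s^2 + 1)(s + 9) = 0.

s = -9, j, -j, -9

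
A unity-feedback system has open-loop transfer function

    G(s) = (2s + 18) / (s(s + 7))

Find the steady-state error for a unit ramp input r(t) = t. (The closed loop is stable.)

e_ss = 0.3889

G(s) has one pole at the origin.
This is a Type 1 system. Kv = lim_{s→0} s·G(s) = 18/7.
e_ss = 1/Kv = 1/(18/7) = 7/18 ≈ 0.3889.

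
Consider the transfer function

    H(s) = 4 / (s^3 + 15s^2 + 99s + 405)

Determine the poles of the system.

s = -3 + 6j, -3 - 6j, -9

The poles are the roots of the denominator s^3 + 15s^2 + 99s + 405 = 0.
Trying s = -9: the polynomial evaluates to 0, so (s + 9) is a factor.
Dividing out leaves s^2 + 6s + 45 = 0.
The quadratic formula then gives s = -3 ± 6j.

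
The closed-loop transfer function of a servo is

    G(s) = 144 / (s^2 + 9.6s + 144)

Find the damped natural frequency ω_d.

ω_d ≈ 11.00 rad/s

Comparing s^2 + 9.6s + 144 to s^2 + 2ζωₙs + ωₙ²: ωₙ = 12 rad/s and ζ = 9.6/(2·12) = 0.4.
ζωₙ = 9.6/2 = 4.8, so ω_d = ωₙ√(1−ζ²) = √(ωₙ² − (ζωₙ)²) = √(144 − 4.8²) = √120.96 ≈ 11.00 rad/s.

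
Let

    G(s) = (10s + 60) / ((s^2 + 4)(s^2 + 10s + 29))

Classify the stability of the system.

The poles can be read from the denominator factors: s = ±2j, -5 ± 2j.
Since the simple pole(s) at s = ±2j lie on the jω-axis with none in the right half-plane, the system is marginally stable.

marginally stable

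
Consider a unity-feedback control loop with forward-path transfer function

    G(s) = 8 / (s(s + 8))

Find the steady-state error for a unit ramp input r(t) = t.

G(s) has one pole at the origin.
This is a Type 1 system. Kv = lim_{s→0} s·G(s) = 8/8 = 1.
e_ss = 1/Kv = 1/(1) = 1.

e_ss = 1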